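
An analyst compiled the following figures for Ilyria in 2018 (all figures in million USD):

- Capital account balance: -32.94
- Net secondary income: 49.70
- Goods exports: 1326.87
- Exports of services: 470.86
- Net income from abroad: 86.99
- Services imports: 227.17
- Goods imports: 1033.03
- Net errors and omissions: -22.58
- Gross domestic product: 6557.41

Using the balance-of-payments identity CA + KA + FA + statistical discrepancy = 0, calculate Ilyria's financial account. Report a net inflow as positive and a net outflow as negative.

Goods balance = 1326.87 - 1033.03 = 293.84
Services balance = 470.86 - 227.17 = 243.69
Trade balance (goods + services) = 293.84 + 243.69 = 537.53
Net primary income = 86.99
Net secondary income = 49.70
Current account = 537.53 + 86.99 + 49.70 = 674.22
Financial account = -(674.22 + (-32.94) + (-22.58)) = -618.70

-618.70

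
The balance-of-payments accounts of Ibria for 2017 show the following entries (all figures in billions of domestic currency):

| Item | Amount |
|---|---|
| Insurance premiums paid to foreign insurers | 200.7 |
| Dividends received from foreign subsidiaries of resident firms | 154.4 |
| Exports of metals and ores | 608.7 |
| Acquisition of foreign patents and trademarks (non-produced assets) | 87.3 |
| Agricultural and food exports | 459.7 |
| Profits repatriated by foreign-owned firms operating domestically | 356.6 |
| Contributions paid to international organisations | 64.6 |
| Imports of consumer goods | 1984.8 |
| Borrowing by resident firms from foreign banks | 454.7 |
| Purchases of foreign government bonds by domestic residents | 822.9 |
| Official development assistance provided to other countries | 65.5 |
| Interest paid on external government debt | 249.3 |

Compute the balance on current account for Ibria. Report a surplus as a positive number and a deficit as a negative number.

Goods: -1984.8 + 459.7 + 608.7 = -916.4
Services: -200.7
Primary income: -249.3 - 356.6 + 154.4 = -451.5
Secondary income: -65.5 - 64.6 = -130.1
Current account = (-916.4) + (-200.7) + (-451.5) + (-130.1) = -1698.7
(Excluded from the current account — capital account: acquisition of foreign patents and trademarks (non-produced assets) 87.3; financial account: borrowing by resident firms from foreign banks 454.7, purchases of foreign government bonds by domestic residents 822.9.)

-1698.7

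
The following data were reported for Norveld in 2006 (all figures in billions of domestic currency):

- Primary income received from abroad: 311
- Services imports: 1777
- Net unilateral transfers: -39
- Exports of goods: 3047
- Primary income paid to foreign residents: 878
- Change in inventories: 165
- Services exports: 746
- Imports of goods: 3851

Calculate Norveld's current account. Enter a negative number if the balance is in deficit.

Goods balance = 3047 - 3851 = -804
Services balance = 746 - 1777 = -1031
Trade balance (goods + services) = -804 + (-1031) = -1835
Net primary income = 311 - 878 = -567
Net secondary income = -39
Current account = -1835 + (-567) + (-39) = -2441

-2441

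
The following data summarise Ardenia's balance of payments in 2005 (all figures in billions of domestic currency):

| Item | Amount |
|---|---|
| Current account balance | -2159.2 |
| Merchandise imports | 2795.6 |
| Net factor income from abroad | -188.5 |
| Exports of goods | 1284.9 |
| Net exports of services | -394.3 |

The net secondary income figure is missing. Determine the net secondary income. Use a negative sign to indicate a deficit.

Current account = goods balance + services balance + net primary income + net secondary income
Sum of the known components = -2093.5
Net secondary income = CA - (known components) = -2159.2 - (-2093.5) = -65.7

-65.7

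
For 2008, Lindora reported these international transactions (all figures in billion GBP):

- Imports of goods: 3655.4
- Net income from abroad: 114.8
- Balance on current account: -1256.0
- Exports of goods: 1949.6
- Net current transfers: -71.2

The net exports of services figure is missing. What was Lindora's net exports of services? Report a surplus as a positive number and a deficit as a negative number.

Current account = goods balance + services balance + net primary income + net secondary income
Sum of the known components = -1662.2
Net exports of services = CA - (known components) = -1256.0 - (-1662.2) = 406.2

406.2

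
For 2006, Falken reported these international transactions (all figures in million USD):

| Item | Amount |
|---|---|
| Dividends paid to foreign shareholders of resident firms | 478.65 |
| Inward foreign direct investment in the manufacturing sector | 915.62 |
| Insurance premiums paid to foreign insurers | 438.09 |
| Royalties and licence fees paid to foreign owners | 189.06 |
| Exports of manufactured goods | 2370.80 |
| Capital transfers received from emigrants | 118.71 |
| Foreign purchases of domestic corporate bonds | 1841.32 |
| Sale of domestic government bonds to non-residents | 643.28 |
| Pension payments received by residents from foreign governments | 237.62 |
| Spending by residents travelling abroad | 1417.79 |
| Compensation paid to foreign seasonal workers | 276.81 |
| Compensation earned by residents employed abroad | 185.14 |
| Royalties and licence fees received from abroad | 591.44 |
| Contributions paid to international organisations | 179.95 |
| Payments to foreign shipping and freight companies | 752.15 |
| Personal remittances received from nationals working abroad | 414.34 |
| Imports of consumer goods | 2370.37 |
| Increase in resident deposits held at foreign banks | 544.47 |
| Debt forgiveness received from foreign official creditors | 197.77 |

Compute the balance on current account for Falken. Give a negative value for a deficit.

-2303.53

Goods: -2370.37 + 2370.80 = 0.43
Services: 591.44 - 189.06 - 1417.79 - 438.09 - 752.15 = -2205.65
Primary income: -276.81 - 478.65 + 185.14 = -570.32
Secondary income: 237.62 + 414.34 - 179.95 = 472.01
Current account = 0.43 + (-2205.65) + (-570.32) + 472.01 = -2303.53
(Excluded from the current account — financial account: inward foreign direct investment in the manufacturing sector 915.62, foreign purchases of domestic corporate bonds 1841.32, sale of domestic government bonds to non-residents 643.28, increase in resident deposits held at foreign banks 544.47; capital account: capital transfers received from emigrants 118.71, debt forgiveness received from foreign official creditors 197.77.)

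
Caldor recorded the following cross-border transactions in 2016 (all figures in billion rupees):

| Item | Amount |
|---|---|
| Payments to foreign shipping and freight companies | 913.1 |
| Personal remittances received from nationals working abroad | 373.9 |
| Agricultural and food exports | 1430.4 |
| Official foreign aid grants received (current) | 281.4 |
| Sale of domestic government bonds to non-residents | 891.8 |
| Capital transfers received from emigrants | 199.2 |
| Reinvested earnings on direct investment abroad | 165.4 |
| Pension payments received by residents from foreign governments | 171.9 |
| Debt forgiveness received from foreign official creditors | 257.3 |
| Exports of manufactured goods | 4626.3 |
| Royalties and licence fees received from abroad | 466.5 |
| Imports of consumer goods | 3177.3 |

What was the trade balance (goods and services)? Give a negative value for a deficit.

Goods: 1430.4 + 4626.3 - 3177.3 = 2879.4
Services: -913.1 + 466.5 = -446.6
Trade balance = 2879.4 + (-446.6) = 2432.8
(Excluded from the trade balance — secondary income: personal remittances received from nationals working abroad 373.9, official foreign aid grants received (current) 281.4, pension payments received by residents from foreign governments 171.9; financial account: sale of domestic government bonds to non-residents 891.8; capital account: capital transfers received from emigrants 199.2, debt forgiveness received from foreign official creditors 257.3; primary income: reinvested earnings on direct investment abroad 165.4.)

2432.8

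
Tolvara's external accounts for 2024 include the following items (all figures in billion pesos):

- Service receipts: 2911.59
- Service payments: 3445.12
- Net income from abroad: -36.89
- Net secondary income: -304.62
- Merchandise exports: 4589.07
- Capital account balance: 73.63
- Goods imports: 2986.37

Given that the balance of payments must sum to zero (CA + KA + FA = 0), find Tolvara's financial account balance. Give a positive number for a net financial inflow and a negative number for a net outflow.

Goods balance = 4589.07 - 2986.37 = 1602.70
Services balance = 2911.59 - 3445.12 = -533.53
Trade balance (goods + services) = 1602.70 + (-533.53) = 1069.17
Net primary income = -36.89
Net secondary income = -304.62
Current account = 1069.17 + (-36.89) + (-304.62) = 727.66
Financial account = -(727.66 + 73.63) = -801.29

-801.29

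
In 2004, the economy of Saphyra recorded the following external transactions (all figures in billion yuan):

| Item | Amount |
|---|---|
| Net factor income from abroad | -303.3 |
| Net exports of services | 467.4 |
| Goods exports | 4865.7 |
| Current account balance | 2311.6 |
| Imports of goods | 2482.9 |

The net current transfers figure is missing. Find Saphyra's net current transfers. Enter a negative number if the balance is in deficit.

Current account = goods balance + services balance + net primary income + net secondary income
Sum of the known components = 2546.9
Net current transfers = CA - (known components) = 2311.6 - 2546.9 = -235.3

-235.3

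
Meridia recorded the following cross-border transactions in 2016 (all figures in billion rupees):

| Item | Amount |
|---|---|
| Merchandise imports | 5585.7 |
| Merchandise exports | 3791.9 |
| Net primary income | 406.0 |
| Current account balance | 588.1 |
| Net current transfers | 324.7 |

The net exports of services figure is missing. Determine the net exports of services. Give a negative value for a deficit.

1651.2

Current account = goods balance + services balance + net primary income + net secondary income
Sum of the known components = -1063.1
Net exports of services = CA - (known components) = 588.1 - (-1063.1) = 1651.2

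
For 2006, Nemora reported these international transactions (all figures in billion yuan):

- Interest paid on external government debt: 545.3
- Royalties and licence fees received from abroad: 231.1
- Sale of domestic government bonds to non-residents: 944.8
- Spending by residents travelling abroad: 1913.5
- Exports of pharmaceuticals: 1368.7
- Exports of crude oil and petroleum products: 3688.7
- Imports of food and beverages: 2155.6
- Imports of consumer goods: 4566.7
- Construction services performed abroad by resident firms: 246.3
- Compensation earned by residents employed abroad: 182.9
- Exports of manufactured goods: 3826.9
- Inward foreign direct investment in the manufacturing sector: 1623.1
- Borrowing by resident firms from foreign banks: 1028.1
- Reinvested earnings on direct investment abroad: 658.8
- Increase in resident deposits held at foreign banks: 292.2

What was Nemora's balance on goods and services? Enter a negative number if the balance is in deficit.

725.9

Goods: 3688.7 - 2155.6 - 4566.7 + 3826.9 + 1368.7 = 2162.0
Services: 246.3 + 231.1 - 1913.5 = -1436.1
Trade balance = 2162.0 + (-1436.1) = 725.9
(Excluded from the trade balance — primary income: interest paid on external government debt 545.3, compensation earned by residents employed abroad 182.9, reinvested earnings on direct investment abroad 658.8; financial account: sale of domestic government bonds to non-residents 944.8, inward foreign direct investment in the manufacturing sector 1623.1, borrowing by resident firms from foreign banks 1028.1, increase in resident deposits held at foreign banks 292.2.)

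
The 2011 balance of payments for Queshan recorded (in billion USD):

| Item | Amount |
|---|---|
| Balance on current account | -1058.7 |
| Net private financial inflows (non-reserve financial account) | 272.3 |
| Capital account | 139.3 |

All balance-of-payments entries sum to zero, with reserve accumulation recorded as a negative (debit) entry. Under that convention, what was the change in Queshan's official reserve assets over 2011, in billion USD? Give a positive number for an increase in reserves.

Official reserve transactions balance = -((-1058.7) + 139.3 + 272.3) = 647.1
An accumulation of reserves is recorded as a debit (negative entry), so the change in the stock of reserves is the negative of that balance.
Change in official reserves = -(647.1) = -647.1

-647.1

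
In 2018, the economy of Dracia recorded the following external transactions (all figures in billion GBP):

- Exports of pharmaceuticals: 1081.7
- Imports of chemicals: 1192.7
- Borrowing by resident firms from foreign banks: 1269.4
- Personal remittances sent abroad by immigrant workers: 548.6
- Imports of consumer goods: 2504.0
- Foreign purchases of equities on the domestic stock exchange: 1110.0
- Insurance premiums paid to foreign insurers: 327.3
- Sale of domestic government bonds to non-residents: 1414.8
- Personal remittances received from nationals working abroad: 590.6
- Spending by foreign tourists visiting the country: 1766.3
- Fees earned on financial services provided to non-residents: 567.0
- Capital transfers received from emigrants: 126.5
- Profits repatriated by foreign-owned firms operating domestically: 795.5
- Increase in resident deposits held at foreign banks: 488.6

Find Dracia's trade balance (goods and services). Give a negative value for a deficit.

-609.0

Goods: 1081.7 - 2504.0 - 1192.7 = -2615.0
Services: -327.3 + 1766.3 + 567.0 = 2006.0
Trade balance = -2615.0 + 2006.0 = -609.0
(Excluded from the trade balance — financial account: borrowing by resident firms from foreign banks 1269.4, foreign purchases of equities on the domestic stock exchange 1110.0, sale of domestic government bonds to non-residents 1414.8, increase in resident deposits held at foreign banks 488.6; secondary income: personal remittances sent abroad by immigrant workers 548.6, personal remittances received from nationals working abroad 590.6; capital account: capital transfers received from emigrants 126.5; primary income: profits repatriated by foreign-owned firms operating domestically 795.5.)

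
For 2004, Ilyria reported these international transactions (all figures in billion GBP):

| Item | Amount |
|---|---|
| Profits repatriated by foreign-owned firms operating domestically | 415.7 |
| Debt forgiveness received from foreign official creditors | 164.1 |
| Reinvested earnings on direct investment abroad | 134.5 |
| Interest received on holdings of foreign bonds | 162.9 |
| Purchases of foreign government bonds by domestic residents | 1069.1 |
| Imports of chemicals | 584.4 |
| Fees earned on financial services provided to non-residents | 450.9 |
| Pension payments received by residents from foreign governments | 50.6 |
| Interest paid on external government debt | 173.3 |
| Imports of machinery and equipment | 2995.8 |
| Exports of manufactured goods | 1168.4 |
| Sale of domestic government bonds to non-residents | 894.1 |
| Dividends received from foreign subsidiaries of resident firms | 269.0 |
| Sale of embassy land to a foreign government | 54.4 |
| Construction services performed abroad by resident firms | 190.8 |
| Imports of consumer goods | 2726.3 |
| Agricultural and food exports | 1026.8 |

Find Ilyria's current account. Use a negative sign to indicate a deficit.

Goods: -2726.3 - 584.4 + 1168.4 - 2995.8 + 1026.8 = -4111.3
Services: 190.8 + 450.9 = 641.7
Primary income: -173.3 + 134.5 + 162.9 - 415.7 + 269.0 = -22.6
Secondary income: 50.6
Current account = (-4111.3) + 641.7 + (-22.6) + 50.6 = -3441.6
(Excluded from the current account — capital account: debt forgiveness received from foreign official creditors 164.1, sale of embassy land to a foreign government 54.4; financial account: purchases of foreign government bonds by domestic residents 1069.1, sale of domestic government bonds to non-residents 894.1.)

-3441.6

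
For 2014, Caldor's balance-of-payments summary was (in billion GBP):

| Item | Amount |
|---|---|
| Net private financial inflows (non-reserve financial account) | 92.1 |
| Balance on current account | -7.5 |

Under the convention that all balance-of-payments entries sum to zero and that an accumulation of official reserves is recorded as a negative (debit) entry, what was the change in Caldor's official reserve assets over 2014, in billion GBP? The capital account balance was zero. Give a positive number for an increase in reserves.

Official reserve transactions balance = -((-7.5) + 92.1) = -84.6
An accumulation of reserves is recorded as a debit (negative entry), so the change in the stock of reserves is the negative of that balance.
Change in official reserves = -(-84.6) = 84.6

84.6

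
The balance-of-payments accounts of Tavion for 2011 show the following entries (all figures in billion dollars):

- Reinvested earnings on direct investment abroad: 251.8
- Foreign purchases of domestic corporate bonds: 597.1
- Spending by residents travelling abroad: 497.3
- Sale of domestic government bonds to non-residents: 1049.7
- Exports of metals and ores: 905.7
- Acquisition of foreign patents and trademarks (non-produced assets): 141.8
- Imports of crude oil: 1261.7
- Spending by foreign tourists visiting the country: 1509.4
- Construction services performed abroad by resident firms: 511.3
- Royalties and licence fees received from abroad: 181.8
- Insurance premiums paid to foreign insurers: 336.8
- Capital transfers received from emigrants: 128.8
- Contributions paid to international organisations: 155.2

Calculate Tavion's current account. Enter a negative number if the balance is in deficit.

1109.0

Goods: 905.7 - 1261.7 = -356.0
Services: -497.3 + 181.8 + 1509.4 - 336.8 + 511.3 = 1368.4
Primary income: 251.8
Secondary income: -155.2
Current account = (-356.0) + 1368.4 + 251.8 + (-155.2) = 1109.0
(Excluded from the current account — financial account: foreign purchases of domestic corporate bonds 597.1, sale of domestic government bonds to non-residents 1049.7; capital account: acquisition of foreign patents and trademarks (non-produced assets) 141.8, capital transfers received from emigrants 128.8.)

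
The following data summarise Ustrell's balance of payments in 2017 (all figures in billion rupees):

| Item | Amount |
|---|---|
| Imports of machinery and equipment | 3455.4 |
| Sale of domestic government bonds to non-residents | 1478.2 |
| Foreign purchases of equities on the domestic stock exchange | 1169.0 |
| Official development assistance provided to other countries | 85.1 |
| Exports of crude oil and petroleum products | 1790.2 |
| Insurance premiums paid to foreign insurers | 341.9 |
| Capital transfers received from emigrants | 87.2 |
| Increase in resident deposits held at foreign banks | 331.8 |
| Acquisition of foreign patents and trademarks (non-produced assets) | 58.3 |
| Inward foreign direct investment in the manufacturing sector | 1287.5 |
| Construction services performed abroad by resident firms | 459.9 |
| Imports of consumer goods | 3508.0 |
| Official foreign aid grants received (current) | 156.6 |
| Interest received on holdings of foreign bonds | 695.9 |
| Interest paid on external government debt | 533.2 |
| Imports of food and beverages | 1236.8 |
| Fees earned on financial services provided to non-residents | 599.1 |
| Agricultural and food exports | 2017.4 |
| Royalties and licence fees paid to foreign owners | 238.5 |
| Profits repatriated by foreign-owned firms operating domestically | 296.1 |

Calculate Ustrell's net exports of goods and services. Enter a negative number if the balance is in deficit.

Goods: 1790.2 - 3508.0 - 3455.4 - 1236.8 + 2017.4 = -4392.6
Services: 599.1 - 238.5 + 459.9 - 341.9 = 478.6
Trade balance = -4392.6 + 478.6 = -3914.0
(Excluded from the trade balance — financial account: sale of domestic government bonds to non-residents 1478.2, foreign purchases of equities on the domestic stock exchange 1169.0, increase in resident deposits held at foreign banks 331.8, inward foreign direct investment in the manufacturing sector 1287.5; secondary income: official development assistance provided to other countries 85.1, official foreign aid grants received (current) 156.6; capital account: capital transfers received from emigrants 87.2, acquisition of foreign patents and trademarks (non-produced assets) 58.3; primary income: interest received on holdings of foreign bonds 695.9, interest paid on external government debt 533.2, profits repatriated by foreign-owned firms operating domestically 296.1.)

-3914.0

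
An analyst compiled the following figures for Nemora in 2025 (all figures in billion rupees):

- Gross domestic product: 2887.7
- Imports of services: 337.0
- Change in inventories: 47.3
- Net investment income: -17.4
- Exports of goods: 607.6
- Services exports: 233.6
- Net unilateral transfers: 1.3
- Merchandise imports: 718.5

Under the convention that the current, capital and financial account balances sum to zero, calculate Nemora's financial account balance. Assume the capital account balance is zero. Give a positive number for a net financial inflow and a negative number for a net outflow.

Goods balance = 607.6 - 718.5 = -110.9
Services balance = 233.6 - 337.0 = -103.4
Trade balance (goods + services) = -110.9 + (-103.4) = -214.3
Net primary income = -17.4
Net secondary income = 1.3
Current account = -214.3 + (-17.4) + 1.3 = -230.4
Financial account = -(-230.4) = 230.4

230.4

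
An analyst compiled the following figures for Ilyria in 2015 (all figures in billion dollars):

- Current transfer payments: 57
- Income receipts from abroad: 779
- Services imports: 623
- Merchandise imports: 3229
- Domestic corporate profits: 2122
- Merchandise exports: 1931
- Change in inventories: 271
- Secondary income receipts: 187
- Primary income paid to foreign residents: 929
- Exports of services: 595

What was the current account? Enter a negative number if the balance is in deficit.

Goods balance = 1931 - 3229 = -1298
Services balance = 595 - 623 = -28
Trade balance (goods + services) = -1298 + (-28) = -1326
Net primary income = 779 - 929 = -150
Net secondary income = 187 - 57 = 130
Current account = -1326 + (-150) + 130 = -1346

-1346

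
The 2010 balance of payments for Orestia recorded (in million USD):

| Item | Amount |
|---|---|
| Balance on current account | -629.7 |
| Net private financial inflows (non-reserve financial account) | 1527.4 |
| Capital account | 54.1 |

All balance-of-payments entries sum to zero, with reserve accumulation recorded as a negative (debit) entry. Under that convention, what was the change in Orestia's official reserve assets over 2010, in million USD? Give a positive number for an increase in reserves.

951.8

Official reserve transactions balance = -((-629.7) + 54.1 + 1527.4) = -951.8
An accumulation of reserves is recorded as a debit (negative entry), so the change in the stock of reserves is the negative of that balance.
Change in official reserves = -(-951.8) = 951.8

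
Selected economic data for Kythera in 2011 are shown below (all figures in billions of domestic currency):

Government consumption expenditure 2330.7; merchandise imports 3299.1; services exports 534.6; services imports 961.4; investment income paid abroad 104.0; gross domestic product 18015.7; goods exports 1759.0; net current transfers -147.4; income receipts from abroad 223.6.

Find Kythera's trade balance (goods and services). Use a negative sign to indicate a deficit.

Goods balance = 1759.0 - 3299.1 = -1540.1
Services balance = 534.6 - 961.4 = -426.8
Trade balance (goods + services) = -1540.1 + (-426.8) = -1966.9

-1966.9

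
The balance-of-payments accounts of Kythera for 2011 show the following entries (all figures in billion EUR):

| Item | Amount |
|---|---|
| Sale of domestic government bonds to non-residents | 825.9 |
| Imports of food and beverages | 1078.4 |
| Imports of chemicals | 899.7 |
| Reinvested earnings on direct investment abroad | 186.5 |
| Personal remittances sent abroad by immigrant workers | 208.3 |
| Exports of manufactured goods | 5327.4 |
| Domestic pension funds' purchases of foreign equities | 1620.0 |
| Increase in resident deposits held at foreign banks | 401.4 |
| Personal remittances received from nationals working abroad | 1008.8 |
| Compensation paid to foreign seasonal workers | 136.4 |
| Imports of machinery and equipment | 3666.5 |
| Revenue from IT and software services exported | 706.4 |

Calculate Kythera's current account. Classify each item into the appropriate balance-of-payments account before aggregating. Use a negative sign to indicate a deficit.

Goods: -1078.4 + 5327.4 - 3666.5 - 899.7 = -317.2
Services: 706.4
Primary income: -136.4 + 186.5 = 50.1
Secondary income: 1008.8 - 208.3 = 800.5
Current account = (-317.2) + 706.4 + 50.1 + 800.5 = 1239.8
(Excluded from the current account — financial account: sale of domestic government bonds to non-residents 825.9, domestic pension funds' purchases of foreign equities 1620.0, increase in resident deposits held at foreign banks 401.4.)

1239.8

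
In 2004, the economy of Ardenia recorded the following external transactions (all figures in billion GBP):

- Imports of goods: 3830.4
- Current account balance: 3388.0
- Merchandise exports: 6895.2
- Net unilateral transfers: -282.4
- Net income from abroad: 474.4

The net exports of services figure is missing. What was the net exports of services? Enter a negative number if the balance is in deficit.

131.2

Current account = goods balance + services balance + net primary income + net secondary income
Sum of the known components = 3256.8
Net exports of services = CA - (known components) = 3388.0 - 3256.8 = 131.2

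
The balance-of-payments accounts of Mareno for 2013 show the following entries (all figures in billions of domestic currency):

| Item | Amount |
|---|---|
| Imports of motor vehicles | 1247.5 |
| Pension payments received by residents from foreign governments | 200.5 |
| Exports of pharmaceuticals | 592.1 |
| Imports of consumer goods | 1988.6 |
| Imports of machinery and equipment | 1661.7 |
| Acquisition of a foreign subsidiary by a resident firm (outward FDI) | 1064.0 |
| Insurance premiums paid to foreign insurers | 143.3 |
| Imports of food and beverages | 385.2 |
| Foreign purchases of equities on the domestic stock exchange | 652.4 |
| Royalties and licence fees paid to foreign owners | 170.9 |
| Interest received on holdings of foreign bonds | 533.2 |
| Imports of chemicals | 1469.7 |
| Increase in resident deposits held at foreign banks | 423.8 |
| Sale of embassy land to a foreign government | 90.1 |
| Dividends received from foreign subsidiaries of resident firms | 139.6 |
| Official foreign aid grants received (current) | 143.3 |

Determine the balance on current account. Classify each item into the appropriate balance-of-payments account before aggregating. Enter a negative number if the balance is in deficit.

Goods: -1988.6 + 592.1 - 1469.7 - 1247.5 - 1661.7 - 385.2 = -6160.6
Services: -143.3 - 170.9 = -314.2
Primary income: 533.2 + 139.6 = 672.8
Secondary income: 200.5 + 143.3 = 343.8
Current account = (-6160.6) + (-314.2) + 672.8 + 343.8 = -5458.2
(Excluded from the current account — financial account: acquisition of a foreign subsidiary by a resident firm (outward FDI) 1064.0, foreign purchases of equities on the domestic stock exchange 652.4, increase in resident deposits held at foreign banks 423.8; capital account: sale of embassy land to a foreign government 90.1.)

-5458.2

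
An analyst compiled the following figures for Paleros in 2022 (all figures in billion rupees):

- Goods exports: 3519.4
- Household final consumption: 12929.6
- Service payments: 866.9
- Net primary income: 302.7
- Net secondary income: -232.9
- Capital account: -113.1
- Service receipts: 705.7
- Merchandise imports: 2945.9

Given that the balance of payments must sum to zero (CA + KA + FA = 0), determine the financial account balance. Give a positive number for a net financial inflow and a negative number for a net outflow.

-369.0

Goods balance = 3519.4 - 2945.9 = 573.5
Services balance = 705.7 - 866.9 = -161.2
Trade balance (goods + services) = 573.5 + (-161.2) = 412.3
Net primary income = 302.7
Net secondary income = -232.9
Current account = 412.3 + 302.7 + (-232.9) = 482.1
Financial account = -(482.1 + (-113.1)) = -369.0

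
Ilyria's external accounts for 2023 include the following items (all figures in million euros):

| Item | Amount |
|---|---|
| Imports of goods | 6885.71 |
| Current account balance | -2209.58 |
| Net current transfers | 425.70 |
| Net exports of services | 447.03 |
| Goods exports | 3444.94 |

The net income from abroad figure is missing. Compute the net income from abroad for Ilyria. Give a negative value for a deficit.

358.46

Current account = goods balance + services balance + net primary income + net secondary income
Sum of the known components = -2568.04
Net income from abroad = CA - (known components) = -2209.58 - (-2568.04) = 358.46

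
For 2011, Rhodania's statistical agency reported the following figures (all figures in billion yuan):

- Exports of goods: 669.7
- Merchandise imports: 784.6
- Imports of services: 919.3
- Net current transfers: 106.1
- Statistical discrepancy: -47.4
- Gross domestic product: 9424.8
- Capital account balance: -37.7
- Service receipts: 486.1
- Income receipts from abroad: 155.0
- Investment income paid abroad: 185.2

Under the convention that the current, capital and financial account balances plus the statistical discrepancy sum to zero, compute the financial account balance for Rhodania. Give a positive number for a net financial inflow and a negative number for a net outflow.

Goods balance = 669.7 - 784.6 = -114.9
Services balance = 486.1 - 919.3 = -433.2
Trade balance (goods + services) = -114.9 + (-433.2) = -548.1
Net primary income = 155.0 - 185.2 = -30.2
Net secondary income = 106.1
Current account = -548.1 + (-30.2) + 106.1 = -472.2
Financial account = -(-472.2 + (-37.7) + (-47.4)) = 557.3

557.3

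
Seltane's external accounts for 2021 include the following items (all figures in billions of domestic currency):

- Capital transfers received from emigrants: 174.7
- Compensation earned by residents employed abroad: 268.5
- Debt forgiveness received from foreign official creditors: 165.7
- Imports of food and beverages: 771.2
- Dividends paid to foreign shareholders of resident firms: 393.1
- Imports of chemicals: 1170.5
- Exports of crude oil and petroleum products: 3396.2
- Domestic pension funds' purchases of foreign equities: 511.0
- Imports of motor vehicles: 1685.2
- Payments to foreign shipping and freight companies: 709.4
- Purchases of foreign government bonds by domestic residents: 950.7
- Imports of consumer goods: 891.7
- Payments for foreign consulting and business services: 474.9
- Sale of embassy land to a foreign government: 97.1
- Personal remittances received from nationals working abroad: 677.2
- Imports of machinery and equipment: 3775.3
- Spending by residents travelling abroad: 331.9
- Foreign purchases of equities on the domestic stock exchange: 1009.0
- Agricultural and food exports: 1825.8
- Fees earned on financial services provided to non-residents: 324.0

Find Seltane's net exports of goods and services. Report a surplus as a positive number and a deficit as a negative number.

-4264.1

Goods: -1685.2 + 1825.8 - 1170.5 - 771.2 + 3396.2 - 3775.3 - 891.7 = -3071.9
Services: -331.9 - 709.4 + 324.0 - 474.9 = -1192.2
Trade balance = -3071.9 + (-1192.2) = -4264.1
(Excluded from the trade balance — capital account: capital transfers received from emigrants 174.7, debt forgiveness received from foreign official creditors 165.7, sale of embassy land to a foreign government 97.1; primary income: compensation earned by residents employed abroad 268.5, dividends paid to foreign shareholders of resident firms 393.1; financial account: domestic pension funds' purchases of foreign equities 511.0, purchases of foreign government bonds by domestic residents 950.7, foreign purchases of equities on the domestic stock exchange 1009.0; secondary income: personal remittances received from nationals working abroad 677.2.)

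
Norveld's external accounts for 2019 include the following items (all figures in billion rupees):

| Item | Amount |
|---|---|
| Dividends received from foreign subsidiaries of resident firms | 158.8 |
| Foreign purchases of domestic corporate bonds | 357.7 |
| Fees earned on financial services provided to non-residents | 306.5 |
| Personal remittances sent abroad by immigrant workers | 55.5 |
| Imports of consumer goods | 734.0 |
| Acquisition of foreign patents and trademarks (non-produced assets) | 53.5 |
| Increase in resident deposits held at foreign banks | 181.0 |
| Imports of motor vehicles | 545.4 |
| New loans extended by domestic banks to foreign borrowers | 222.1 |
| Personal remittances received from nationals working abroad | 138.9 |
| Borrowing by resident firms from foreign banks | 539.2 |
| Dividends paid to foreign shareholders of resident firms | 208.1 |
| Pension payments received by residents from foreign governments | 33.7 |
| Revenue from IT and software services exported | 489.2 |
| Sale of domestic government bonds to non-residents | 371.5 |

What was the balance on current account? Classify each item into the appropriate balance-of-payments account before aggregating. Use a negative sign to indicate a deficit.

-415.9

Goods: -734.0 - 545.4 = -1279.4
Services: 306.5 + 489.2 = 795.7
Primary income: -208.1 + 158.8 = -49.3
Secondary income: -55.5 + 138.9 + 33.7 = 117.1
Current account = (-1279.4) + 795.7 + (-49.3) + 117.1 = -415.9
(Excluded from the current account — financial account: foreign purchases of domestic corporate bonds 357.7, increase in resident deposits held at foreign banks 181.0, new loans extended by domestic banks to foreign borrowers 222.1, borrowing by resident firms from foreign banks 539.2, sale of domestic government bonds to non-residents 371.5; capital account: acquisition of foreign patents and trademarks (non-produced assets) 53.5.)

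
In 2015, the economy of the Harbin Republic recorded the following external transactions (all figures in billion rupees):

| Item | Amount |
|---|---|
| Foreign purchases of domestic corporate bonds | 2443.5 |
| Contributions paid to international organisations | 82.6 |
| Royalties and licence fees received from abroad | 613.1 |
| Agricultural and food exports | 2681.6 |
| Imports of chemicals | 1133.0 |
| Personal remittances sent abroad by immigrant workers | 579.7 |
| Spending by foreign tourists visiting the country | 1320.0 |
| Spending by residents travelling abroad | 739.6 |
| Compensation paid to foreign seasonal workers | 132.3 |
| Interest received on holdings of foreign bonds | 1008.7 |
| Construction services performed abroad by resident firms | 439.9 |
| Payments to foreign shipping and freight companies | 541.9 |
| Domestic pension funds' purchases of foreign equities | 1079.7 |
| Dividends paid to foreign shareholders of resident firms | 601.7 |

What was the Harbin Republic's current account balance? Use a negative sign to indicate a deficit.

2252.5

Goods: 2681.6 - 1133.0 = 1548.6
Services: -739.6 + 439.9 + 1320.0 + 613.1 - 541.9 = 1091.5
Primary income: -601.7 - 132.3 + 1008.7 = 274.7
Secondary income: -579.7 - 82.6 = -662.3
Current account = 1548.6 + 1091.5 + 274.7 + (-662.3) = 2252.5
(Excluded from the current account — financial account: foreign purchases of domestic corporate bonds 2443.5, domestic pension funds' purchases of foreign equities 1079.7.)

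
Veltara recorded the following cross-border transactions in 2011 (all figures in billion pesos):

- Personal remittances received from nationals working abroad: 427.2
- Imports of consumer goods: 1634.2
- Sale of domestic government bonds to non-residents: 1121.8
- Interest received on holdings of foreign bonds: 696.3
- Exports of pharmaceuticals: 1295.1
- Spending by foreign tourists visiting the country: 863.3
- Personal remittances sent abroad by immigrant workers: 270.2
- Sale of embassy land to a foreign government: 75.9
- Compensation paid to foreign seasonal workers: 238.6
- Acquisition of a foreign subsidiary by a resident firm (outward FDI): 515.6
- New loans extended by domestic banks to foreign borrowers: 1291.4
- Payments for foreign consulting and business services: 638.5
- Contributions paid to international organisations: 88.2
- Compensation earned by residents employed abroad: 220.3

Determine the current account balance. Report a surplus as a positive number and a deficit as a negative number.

Goods: -1634.2 + 1295.1 = -339.1
Services: 863.3 - 638.5 = 224.8
Primary income: -238.6 + 696.3 + 220.3 = 678.0
Secondary income: -270.2 - 88.2 + 427.2 = 68.8
Current account = (-339.1) + 224.8 + 678.0 + 68.8 = 632.5
(Excluded from the current account — financial account: sale of domestic government bonds to non-residents 1121.8, acquisition of a foreign subsidiary by a resident firm (outward FDI) 515.6, new loans extended by domestic banks to foreign borrowers 1291.4; capital account: sale of embassy land to a foreign government 75.9.)

632.5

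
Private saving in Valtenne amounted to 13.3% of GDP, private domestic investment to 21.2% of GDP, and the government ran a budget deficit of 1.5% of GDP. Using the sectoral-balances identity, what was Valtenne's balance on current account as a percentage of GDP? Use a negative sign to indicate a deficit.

By the sectoral-balances identity, CA = (S_private - I) + (T - G).
Private balance = 13.3 - 21.2 = -7.9
Government balance (T - G) = -1.5
CA = -7.9 + (-1.5) = -9.4

-9.4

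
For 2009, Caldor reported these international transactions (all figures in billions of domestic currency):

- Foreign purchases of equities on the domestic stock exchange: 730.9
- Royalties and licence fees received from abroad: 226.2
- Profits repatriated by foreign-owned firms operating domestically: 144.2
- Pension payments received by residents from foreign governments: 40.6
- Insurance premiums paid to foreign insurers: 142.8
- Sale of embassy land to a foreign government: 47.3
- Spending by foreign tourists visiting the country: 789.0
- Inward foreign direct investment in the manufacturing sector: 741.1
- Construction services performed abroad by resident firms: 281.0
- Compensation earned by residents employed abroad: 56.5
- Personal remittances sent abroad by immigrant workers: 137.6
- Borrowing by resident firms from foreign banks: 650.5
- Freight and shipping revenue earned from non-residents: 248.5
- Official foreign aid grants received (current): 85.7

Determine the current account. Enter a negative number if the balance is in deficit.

1302.9

Services: -142.8 + 789.0 + 226.2 + 281.0 + 248.5 = 1401.9
Primary income: -144.2 + 56.5 = -87.7
Secondary income: 40.6 - 137.6 + 85.7 = -11.3
Current account = 1401.9 + (-87.7) + (-11.3) = 1302.9
(Excluded from the current account — financial account: foreign purchases of equities on the domestic stock exchange 730.9, inward foreign direct investment in the manufacturing sector 741.1, borrowing by resident firms from foreign banks 650.5; capital account: sale of embassy land to a foreign government 47.3.)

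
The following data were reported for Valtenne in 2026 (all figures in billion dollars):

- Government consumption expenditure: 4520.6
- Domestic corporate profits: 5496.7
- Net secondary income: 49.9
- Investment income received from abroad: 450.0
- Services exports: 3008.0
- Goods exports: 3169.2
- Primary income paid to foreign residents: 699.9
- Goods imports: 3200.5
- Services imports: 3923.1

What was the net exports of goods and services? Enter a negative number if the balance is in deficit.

Goods balance = 3169.2 - 3200.5 = -31.3
Services balance = 3008.0 - 3923.1 = -915.1
Trade balance (goods + services) = -31.3 + (-915.1) = -946.4

-946.4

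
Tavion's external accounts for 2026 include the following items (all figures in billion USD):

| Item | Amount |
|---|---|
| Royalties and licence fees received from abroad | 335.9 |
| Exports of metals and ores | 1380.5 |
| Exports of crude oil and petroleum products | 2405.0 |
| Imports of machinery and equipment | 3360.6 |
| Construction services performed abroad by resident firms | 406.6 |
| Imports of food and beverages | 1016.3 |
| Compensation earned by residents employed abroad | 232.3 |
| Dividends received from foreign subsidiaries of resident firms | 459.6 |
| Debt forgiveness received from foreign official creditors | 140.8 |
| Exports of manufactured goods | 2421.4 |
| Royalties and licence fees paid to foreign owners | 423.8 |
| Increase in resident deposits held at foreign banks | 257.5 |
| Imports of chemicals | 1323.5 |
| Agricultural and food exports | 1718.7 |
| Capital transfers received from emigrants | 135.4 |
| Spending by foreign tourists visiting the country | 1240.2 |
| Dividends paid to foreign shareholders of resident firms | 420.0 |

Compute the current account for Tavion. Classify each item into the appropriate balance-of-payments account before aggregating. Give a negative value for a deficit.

Goods: 1380.5 - 3360.6 + 2421.4 - 1323.5 - 1016.3 + 1718.7 + 2405.0 = 2225.2
Services: 406.6 + 335.9 - 423.8 + 1240.2 = 1558.9
Primary income: -420.0 + 459.6 + 232.3 = 271.9
Current account = 2225.2 + 1558.9 + 271.9 = 4056.0
(Excluded from the current account — capital account: debt forgiveness received from foreign official creditors 140.8, capital transfers received from emigrants 135.4; financial account: increase in resident deposits held at foreign banks 257.5.)

4056.0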